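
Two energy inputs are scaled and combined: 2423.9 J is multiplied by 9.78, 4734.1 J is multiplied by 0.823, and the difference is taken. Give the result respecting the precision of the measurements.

2423.9 × 9.78 = 23705.742 → 2.37 × 10⁴ J (3 s.f., last digit at the 10^2 place).
4734.1 × 0.823 = 3896.1643 → 3.90 × 10³ J (3 s.f., last digit at the 10^1 place).
Difference: 19809.5777 J; keep the coarser place, 10^2.
Result: 1.98 × 10⁴ J.

1.98 × 10⁴ J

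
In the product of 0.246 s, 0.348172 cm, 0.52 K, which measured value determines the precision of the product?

0.52 K

0.246 s → 3 s.f.; 0.348172 cm → 6 s.f.; 0.52 K → 2 s.f.
The fewest is 2 significant figures, from 0.52 K.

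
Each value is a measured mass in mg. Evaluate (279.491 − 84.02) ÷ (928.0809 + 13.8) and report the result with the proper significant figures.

0.2075

279.491 − 84.02 = 195.471, limited to 2 d.p. → 5 s.f.; 928.0809 + 13.8 = 941.8809, limited to 1 d.p. → 4 s.f.
Carrying full precision, 195.471 ÷ 941.8809 = 0.207532608422…; keep min(5, 4) = 4 s.f.
Rounded to 4 significant figures: 0.2075.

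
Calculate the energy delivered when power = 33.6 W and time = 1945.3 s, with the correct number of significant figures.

6.54 × 10^4 J

energy delivered = 33.6 W × 1945.3 s = 65362.08 J.
33.6 has 3 significant figures; 1945.3 has 5.
Division/multiplication keeps the fewest: 3 significant figures.
Rounded: 6.54 × 10^4 J.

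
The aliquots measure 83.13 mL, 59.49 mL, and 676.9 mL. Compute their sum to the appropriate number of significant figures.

83.13 mL + 59.49 mL + 676.9 mL = 819.52 mL.
Addition/subtraction keeps the fewest decimal places: 83.13 → 2 decimal places, 59.49 → 2 decimal places, 676.9 → 1 decimal place; limit is 1.
Rounded to 1 decimal place: 819.5 mL.

819.5 mL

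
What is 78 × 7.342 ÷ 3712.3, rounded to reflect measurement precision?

1.5 × 10⁻¹

78 × 7.342 ÷ 3712.3 = 0.15426447216…
Multiplication/division keeps the fewest significant figures: 78 → 2 s.f., 7.342 → 4 s.f., 3712.3 → 5 s.f.; limit is 2.
Rounded to 2 significant figures: 1.5 × 10⁻¹.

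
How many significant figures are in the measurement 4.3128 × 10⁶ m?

5

4.3128 × 10⁶: in scientific notation every digit of the coefficient is significant.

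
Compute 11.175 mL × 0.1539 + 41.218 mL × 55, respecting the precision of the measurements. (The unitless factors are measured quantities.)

2.3 × 10^3 mL

11.175 × 0.1539 = 1.7198325 → 1.720 mL (4 s.f., last digit at the 10^-3 place).
41.218 × 55 = 2266.99 → 2.3 × 10^3 mL (2 s.f., last digit at the 10^2 place).
Sum: 2268.7098325 mL; keep the coarser place, 10^2.
Result: 2.3 × 10^3 mL.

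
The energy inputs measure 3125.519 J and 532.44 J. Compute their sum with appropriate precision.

3657.96 J

3125.519 J + 532.44 J = 3657.959 J.
Addition/subtraction keeps the fewest decimal places: 3125.519 → 3 decimal places, 532.44 → 2 decimal places; limit is 2.
Rounded to 2 decimal places: 3657.96 J.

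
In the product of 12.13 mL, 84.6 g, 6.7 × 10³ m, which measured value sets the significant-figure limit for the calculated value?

12.13 mL → 4 s.f.; 84.6 g → 3 s.f.; 6.7 × 10³ m → 2 s.f.
The fewest is 2 significant figures, from 6.7 × 10³ m.

6.7 × 10³ m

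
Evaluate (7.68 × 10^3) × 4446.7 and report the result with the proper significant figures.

(7.68 × 10^3) × 4446.7 = 34150656
Multiplication/division keeps the fewest significant figures: 7.68 × 10^3 → 3 s.f., 4446.7 → 5 s.f.; limit is 3.
Rounded to 3 significant figures: 3.42 × 10^7.

3.42 × 10^7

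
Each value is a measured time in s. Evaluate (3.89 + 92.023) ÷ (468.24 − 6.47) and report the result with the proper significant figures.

3.89 + 92.023 = 95.913, limited to 2 d.p. → 4 s.f.; 468.24 − 6.47 = 461.77, limited to 2 d.p. → 5 s.f.
Carrying full precision, 95.913 ÷ 461.77 = 0.207707300171…; keep min(4, 5) = 4 s.f.
Rounded to 4 significant figures: 0.2077.

0.2077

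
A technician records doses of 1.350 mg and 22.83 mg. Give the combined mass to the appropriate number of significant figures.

24.18 mg

1.350 mg + 22.83 mg = 24.180 mg.
Addition/subtraction keeps the fewest decimal places: 1.350 → 3 decimal places, 22.83 → 2 decimal places; limit is 2.
Rounded to 2 decimal places: 24.18 mg.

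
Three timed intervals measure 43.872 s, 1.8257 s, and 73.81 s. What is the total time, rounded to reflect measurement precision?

43.872 s + 1.8257 s + 73.81 s = 119.5077 s.
Addition/subtraction keeps the fewest decimal places: 43.872 → 3 decimal places, 1.8257 → 4 decimal places, 73.81 → 2 decimal places; limit is 2.
Rounded to 2 decimal places: 1.1951 × 10^2 s.

1.1951 × 10^2 s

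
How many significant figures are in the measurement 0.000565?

3

0.000565: leading zeros are not significant.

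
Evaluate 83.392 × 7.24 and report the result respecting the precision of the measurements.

83.392 × 7.24 = 603.75808
Multiplication/division keeps the fewest significant figures: 83.392 → 5 s.f., 7.24 → 3 s.f.; limit is 3.
Rounded to 3 significant figures: 604.

604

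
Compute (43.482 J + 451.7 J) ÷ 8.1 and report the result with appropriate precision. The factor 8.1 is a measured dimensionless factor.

61 J

43.482 J + 451.7 J = 495.182 J; the sum is limited to 1 decimal place (4 s.f.).
Carrying full precision, 495.182 ÷ 8.1 = 61.1335802469… J; 8.1 has 2 s.f., so the result keeps min(4, 2) = 2 s.f.
Rounded to 2 significant figures: 61 J.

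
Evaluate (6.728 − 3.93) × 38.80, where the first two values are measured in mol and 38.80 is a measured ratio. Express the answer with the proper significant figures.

6.728 mol − 3.93 mol = 2.798 mol; the difference is limited to 2 decimal places (3 s.f.).
Carrying full precision, 2.798 × 38.80 = 108.5624 mol; 38.80 has 4 s.f., so the result keeps min(3, 4) = 3 s.f.
Rounded to 3 significant figures: 1.09 × 10² mol.

1.09 × 10² mol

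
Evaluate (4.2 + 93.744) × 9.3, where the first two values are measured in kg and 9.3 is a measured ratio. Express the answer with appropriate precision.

9.1 × 10^2 kg

4.2 kg + 93.744 kg = 97.944 kg; the sum is limited to 1 decimal place (3 s.f.).
Carrying full precision, 97.944 × 9.3 = 910.8792 kg; 9.3 has 2 s.f., so the result keeps min(3, 2) = 2 s.f.
Rounded to 2 significant figures: 9.1 × 10^2 kg.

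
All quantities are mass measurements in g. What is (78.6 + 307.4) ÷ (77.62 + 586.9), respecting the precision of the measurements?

78.6 + 307.4 = 386.0, limited to 1 d.p. → 4 s.f.; 77.62 + 586.9 = 664.52, limited to 1 d.p. → 4 s.f.
Carrying full precision, 386.0 ÷ 664.52 = 0.580870402697…; keep min(4, 4) = 4 s.f.
Rounded to 4 significant figures: 0.5809.

0.5809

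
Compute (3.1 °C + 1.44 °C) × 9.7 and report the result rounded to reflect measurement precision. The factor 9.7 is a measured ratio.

44 °C

3.1 °C + 1.44 °C = 4.54 °C; the sum is limited to 1 decimal place (2 s.f.).
Carrying full precision, 4.54 × 9.7 = 44.038 °C; 9.7 has 2 s.f., so the result keeps min(2, 2) = 2 s.f.
Rounded to 2 significant figures: 44 °C.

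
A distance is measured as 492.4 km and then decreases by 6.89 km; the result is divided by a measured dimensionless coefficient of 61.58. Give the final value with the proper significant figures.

7.884 km

492.4 km − 6.89 km = 485.51 km; the difference is limited to 1 decimal place (4 s.f.).
Carrying full precision, 485.51 ÷ 61.58 = 7.88421565443… km; 61.58 has 4 s.f., so the result keeps min(4, 4) = 4 s.f.
Rounded to 4 significant figures: 7.884 km.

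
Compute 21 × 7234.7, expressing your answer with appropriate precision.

21 × 7234.7 = 151928.7
Multiplication/division keeps the fewest significant figures: 21 → 2 s.f., 7234.7 → 5 s.f.; limit is 2.
Rounded to 2 significant figures: 1.5 × 10^5.

1.5 × 10^5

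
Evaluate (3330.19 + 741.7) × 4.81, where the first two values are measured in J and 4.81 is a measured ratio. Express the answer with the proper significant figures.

3330.19 J + 741.7 J = 4071.89 J; the sum is limited to 1 decimal place (5 s.f.).
Carrying full precision, 4071.89 × 4.81 = 19585.7909 J; 4.81 has 3 s.f., so the result keeps min(5, 3) = 3 s.f.
Rounded to 3 significant figures: 1.96 × 10⁴ J.

1.96 × 10⁴ J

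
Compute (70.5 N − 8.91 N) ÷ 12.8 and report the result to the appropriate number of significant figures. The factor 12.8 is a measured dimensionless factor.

70.5 N − 8.91 N = 61.59 N; the difference is limited to 1 decimal place (3 s.f.).
Carrying full precision, 61.59 ÷ 12.8 = 4.81171875 N; 12.8 has 3 s.f., so the result keeps min(3, 3) = 3 s.f.
Rounded to 3 significant figures: 4.81 N.

4.81 N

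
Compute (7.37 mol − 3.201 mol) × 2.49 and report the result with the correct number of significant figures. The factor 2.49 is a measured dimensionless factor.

10.4 mol

7.37 mol − 3.201 mol = 4.169 mol; the difference is limited to 2 decimal places (3 s.f.).
Carrying full precision, 4.169 × 2.49 = 10.38081 mol; 2.49 has 3 s.f., so the result keeps min(3, 3) = 3 s.f.
Rounded to 3 significant figures: 10.4 mol.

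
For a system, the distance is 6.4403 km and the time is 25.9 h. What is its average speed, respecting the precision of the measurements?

0.249 km/h

average speed = 6.4403 km ÷ 25.9 h = 0.24866023166… km/h.
6.4403 has 5 significant figures; 25.9 has 3.
Division/multiplication keeps the fewest: 3 significant figures.
Rounded: 0.249 km/h.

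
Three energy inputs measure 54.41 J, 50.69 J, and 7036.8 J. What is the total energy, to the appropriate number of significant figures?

7.1419 × 10^3 J

54.41 J + 50.69 J + 7036.8 J = 7141.90 J.
Addition/subtraction keeps the fewest decimal places: 54.41 → 2 decimal places, 50.69 → 2 decimal places, 7036.8 → 1 decimal place; limit is 1.
Rounded to 1 decimal place: 7.1419 × 10^3 J.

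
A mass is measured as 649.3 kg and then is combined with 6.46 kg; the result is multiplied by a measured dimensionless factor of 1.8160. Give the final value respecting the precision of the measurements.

649.3 kg + 6.46 kg = 655.76 kg; the sum is limited to 1 decimal place (4 s.f.).
Carrying full precision, 655.76 × 1.8160 = 1190.86016 kg; 1.8160 has 5 s.f., so the result keeps min(4, 5) = 4 s.f.
Rounded to 4 significant figures: 1191 kg.

1191 kg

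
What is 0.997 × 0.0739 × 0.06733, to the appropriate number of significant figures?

0.00496

0.997 × 0.0739 × 0.06733 = 0.004960759939
Multiplication/division keeps the fewest significant figures: 0.997 → 3 s.f., 0.0739 → 3 s.f., 0.06733 → 4 s.f.; limit is 3.
Rounded to 3 significant figures: 0.00496.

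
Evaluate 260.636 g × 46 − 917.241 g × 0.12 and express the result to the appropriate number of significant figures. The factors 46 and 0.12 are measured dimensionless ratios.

260.636 × 46 = 11989.256 → 1.2 × 10^4 g (2 s.f., last digit at the 10^3 place).
917.241 × 0.12 = 110.06892 → 1.1 × 10^2 g (2 s.f., last digit at the 10^1 place).
Difference: 11879.18708 g; keep the coarser place, 10^3.
Result: 1.2 × 10^4 g.

1.2 × 10^4 g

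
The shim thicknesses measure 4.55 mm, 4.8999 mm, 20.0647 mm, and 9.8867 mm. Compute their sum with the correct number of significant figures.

4.55 mm + 4.8999 mm + 20.0647 mm + 9.8867 mm = 39.4013 mm.
Addition/subtraction keeps the fewest decimal places: 4.55 → 2 decimal places, 4.8999 → 4 decimal places, 20.0647 → 4 decimal places, 9.8867 → 4 decimal places; limit is 2.
Rounded to 2 decimal places: 39.40 mm.

39.40 mm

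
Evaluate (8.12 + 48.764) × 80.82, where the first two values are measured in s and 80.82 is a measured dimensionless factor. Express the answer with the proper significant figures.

4597 s

8.12 s + 48.764 s = 56.884 s; the sum is limited to 2 decimal places (4 s.f.).
Carrying full precision, 56.884 × 80.82 = 4597.36488 s; 80.82 has 4 s.f., so the result keeps min(4, 4) = 4 s.f.
Rounded to 4 significant figures: 4597 s.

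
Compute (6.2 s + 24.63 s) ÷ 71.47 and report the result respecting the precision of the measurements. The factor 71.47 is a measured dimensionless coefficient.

0.431 s

6.2 s + 24.63 s = 30.83 s; the sum is limited to 1 decimal place (3 s.f.).
Carrying full precision, 30.83 ÷ 71.47 = 0.431369805513… s; 71.47 has 4 s.f., so the result keeps min(3, 4) = 3 s.f.
Rounded to 3 significant figures: 0.431 s.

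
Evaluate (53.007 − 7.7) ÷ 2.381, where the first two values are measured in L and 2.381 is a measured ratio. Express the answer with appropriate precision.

53.007 L − 7.7 L = 45.307 L; the difference is limited to 1 decimal place (3 s.f.).
Carrying full precision, 45.307 ÷ 2.381 = 19.0285594288… L; 2.381 has 4 s.f., so the result keeps min(3, 4) = 3 s.f.
Rounded to 3 significant figures: 19.0 L.

19.0 L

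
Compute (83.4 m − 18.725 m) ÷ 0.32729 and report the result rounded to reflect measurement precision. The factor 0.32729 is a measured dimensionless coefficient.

83.4 m − 18.725 m = 64.675 m; the difference is limited to 1 decimal place (3 s.f.).
Carrying full precision, 64.675 ÷ 0.32729 = 197.607626264… m; 0.32729 has 5 s.f., so the result keeps min(3, 5) = 3 s.f.
Rounded to 3 significant figures: 198 m.

198 m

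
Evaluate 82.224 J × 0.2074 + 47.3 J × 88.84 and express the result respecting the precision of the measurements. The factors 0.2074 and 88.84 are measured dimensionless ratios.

4.22 × 10^3 J

82.224 × 0.2074 = 17.0532576 → 17.05 J (4 s.f., last digit at the 10^-2 place).
47.3 × 88.84 = 4202.132 → 4.20 × 10^3 J (3 s.f., last digit at the 10^1 place).
Sum: 4219.1852576 J; keep the coarser place, 10^1.
Result: 4.22 × 10^3 J.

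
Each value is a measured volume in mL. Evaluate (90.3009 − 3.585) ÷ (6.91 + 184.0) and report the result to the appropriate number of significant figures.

0.4542

90.3009 − 3.585 = 86.7159, limited to 3 d.p. → 5 s.f.; 6.91 + 184.0 = 190.91, limited to 1 d.p. → 4 s.f.
Carrying full precision, 86.7159 ÷ 190.91 = 0.454223979886…; keep min(5, 4) = 4 s.f.
Rounded to 4 significant figures: 0.4542.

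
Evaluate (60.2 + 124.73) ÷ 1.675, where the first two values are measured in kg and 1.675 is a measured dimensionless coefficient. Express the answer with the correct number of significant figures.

110.4 kg

60.2 kg + 124.73 kg = 184.93 kg; the sum is limited to 1 decimal place (4 s.f.).
Carrying full precision, 184.93 ÷ 1.675 = 110.405970149… kg; 1.675 has 4 s.f., so the result keeps min(4, 4) = 4 s.f.
Rounded to 4 significant figures: 110.4 kg.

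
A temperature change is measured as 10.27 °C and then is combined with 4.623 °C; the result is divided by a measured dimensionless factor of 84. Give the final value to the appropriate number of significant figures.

0.18 °C

10.27 °C + 4.623 °C = 14.893 °C; the sum is limited to 2 decimal places (4 s.f.).
Carrying full precision, 14.893 ÷ 84 = 0.177297619048… °C; 84 has 2 s.f., so the result keeps min(4, 2) = 2 s.f.
Rounded to 2 significant figures: 0.18 °C.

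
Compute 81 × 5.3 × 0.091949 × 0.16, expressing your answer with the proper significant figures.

81 × 5.3 × 0.091949 × 0.16 = 6.315792912
Multiplication/division keeps the fewest significant figures: 81 → 2 s.f., 5.3 → 2 s.f., 0.091949 → 5 s.f., 0.16 → 2 s.f.; limit is 2.
Rounded to 2 significant figures: 6.3.

6.3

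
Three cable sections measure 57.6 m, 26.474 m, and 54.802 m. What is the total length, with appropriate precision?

57.6 m + 26.474 m + 54.802 m = 138.876 m.
Addition/subtraction keeps the fewest decimal places: 57.6 → 1 decimal place, 26.474 → 3 decimal places, 54.802 → 3 decimal places; limit is 1.
Rounded to 1 decimal place: 138.9 m.

138.9 m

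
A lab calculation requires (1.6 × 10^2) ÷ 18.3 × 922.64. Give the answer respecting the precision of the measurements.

8.1 × 10^3

(1.6 × 10^2) ÷ 18.3 × 922.64 = 8066.79781421…
Multiplication/division keeps the fewest significant figures: 1.6 × 10^2 → 2 s.f., 18.3 → 3 s.f., 922.64 → 5 s.f.; limit is 2.
Rounded to 2 significant figures: 8.1 × 10^3.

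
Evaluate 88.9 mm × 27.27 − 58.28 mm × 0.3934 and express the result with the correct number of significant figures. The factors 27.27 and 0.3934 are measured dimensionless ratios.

88.9 × 27.27 = 2424.303 → 2.42 × 10^3 mm (3 s.f., last digit at the 10^1 place).
58.28 × 0.3934 = 22.927352 → 22.93 mm (4 s.f., last digit at the 10^-2 place).
Difference: 2401.375648 mm; keep the coarser place, 10^1.
Result: 2.40 × 10^3 mm.

2.40 × 10^3 mm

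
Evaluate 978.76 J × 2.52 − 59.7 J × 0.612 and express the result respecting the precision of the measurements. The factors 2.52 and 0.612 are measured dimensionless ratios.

2.43 × 10^3 J

978.76 × 2.52 = 2466.4752 → 2.47 × 10^3 J (3 s.f., last digit at the 10^1 place).
59.7 × 0.612 = 36.5364 → 36.5 J (3 s.f., last digit at the 10^-1 place).
Difference: 2429.9388 J; keep the coarser place, 10^1.
Result: 2.43 × 10^3 J.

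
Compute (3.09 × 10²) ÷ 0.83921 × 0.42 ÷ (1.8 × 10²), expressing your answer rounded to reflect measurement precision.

(3.09 × 10²) ÷ 0.83921 × 0.42 ÷ (1.8 × 10²) = 0.859141335303…
Multiplication/division keeps the fewest significant figures: 3.09 × 10² → 3 s.f., 0.83921 → 5 s.f., 0.42 → 2 s.f., 1.8 × 10² → 2 s.f.; limit is 2.
Rounded to 2 significant figures: 0.86.

0.86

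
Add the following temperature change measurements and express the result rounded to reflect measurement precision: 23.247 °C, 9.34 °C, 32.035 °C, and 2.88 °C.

23.247 °C + 9.34 °C + 32.035 °C + 2.88 °C = 67.502 °C.
Addition/subtraction keeps the fewest decimal places: 23.247 → 3 decimal places, 9.34 → 2 decimal places, 32.035 → 3 decimal places, 2.88 → 2 decimal places; limit is 2.
Rounded to 2 decimal places: 67.50 °C.

67.50 °C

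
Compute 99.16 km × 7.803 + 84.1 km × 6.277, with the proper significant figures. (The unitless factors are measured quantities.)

99.16 × 7.803 = 773.74548 → 773.7 km (4 s.f., last digit at the 10^-1 place).
84.1 × 6.277 = 527.8957 → 528 km (3 s.f., last digit at the 10^0 place).
Sum: 1301.64118 km; keep the coarser place, 10^0.
Result: 1302 km.

1302 km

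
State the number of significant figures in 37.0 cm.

3

37.0: trailing zeros after a decimal point are significant.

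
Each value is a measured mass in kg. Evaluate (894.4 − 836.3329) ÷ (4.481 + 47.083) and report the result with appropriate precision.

1.13

894.4 − 836.3329 = 58.0671, limited to 1 d.p. → 3 s.f.; 4.481 + 47.083 = 51.564, limited to 3 d.p. → 5 s.f.
Carrying full precision, 58.0671 ÷ 51.564 = 1.12611705841…; keep min(3, 5) = 3 s.f.
Rounded to 3 significant figures: 1.13.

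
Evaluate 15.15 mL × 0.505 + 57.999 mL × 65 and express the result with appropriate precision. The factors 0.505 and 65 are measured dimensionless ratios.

3.8 × 10^3 mL

15.15 × 0.505 = 7.65075 → 7.65 mL (3 s.f., last digit at the 10^-2 place).
57.999 × 65 = 3769.935 → 3.8 × 10^3 mL (2 s.f., last digit at the 10^2 place).
Sum: 3777.58575 mL; keep the coarser place, 10^2.
Result: 3.8 × 10^3 mL.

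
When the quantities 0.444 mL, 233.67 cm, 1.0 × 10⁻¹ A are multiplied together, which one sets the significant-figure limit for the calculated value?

0.444 mL → 3 s.f.; 233.67 cm → 5 s.f.; 1.0 × 10⁻¹ A → 2 s.f.
The fewest is 2 significant figures, from 1.0 × 10⁻¹ A.

1.0 × 10⁻¹ A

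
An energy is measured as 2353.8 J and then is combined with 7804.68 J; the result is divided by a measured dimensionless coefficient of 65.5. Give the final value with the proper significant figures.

1.55 × 10^2 J

2353.8 J + 7804.68 J = 10158.48 J; the sum is limited to 1 decimal place (6 s.f.).
Carrying full precision, 10158.48 ÷ 65.5 = 155.09129771… J; 65.5 has 3 s.f., so the result keeps min(6, 3) = 3 s.f.
Rounded to 3 significant figures: 1.55 × 10^2 J.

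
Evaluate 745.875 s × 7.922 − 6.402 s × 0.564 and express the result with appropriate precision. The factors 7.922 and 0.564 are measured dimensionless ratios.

5905 s

745.875 × 7.922 = 5908.82175 → 5909 s (4 s.f., last digit at the 10^0 place).
6.402 × 0.564 = 3.610728 → 3.61 s (3 s.f., last digit at the 10^-2 place).
Difference: 5905.211022 s; keep the coarser place, 10^0.
Result: 5905 s.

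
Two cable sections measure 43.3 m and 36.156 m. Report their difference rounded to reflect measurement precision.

7.1 m

43.3 m − 36.156 m = 7.144 m.
Addition/subtraction keeps the fewest decimal places: 43.3 → 1 decimal place, 36.156 → 3 decimal places; limit is 1.
Rounded to 1 decimal place: 7.1 m.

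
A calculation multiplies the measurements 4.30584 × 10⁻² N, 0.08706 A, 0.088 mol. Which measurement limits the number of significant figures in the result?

0.088 mol

4.30584 × 10⁻² N → 6 s.f.; 0.08706 A → 4 s.f.; 0.088 mol → 2 s.f.
The fewest is 2 significant figures, from 0.088 mol.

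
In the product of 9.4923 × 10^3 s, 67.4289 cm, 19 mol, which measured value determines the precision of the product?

19 mol

9.4923 × 10^3 s → 5 s.f.; 67.4289 cm → 6 s.f.; 19 mol → 2 s.f.
The fewest is 2 significant figures, from 19 mol.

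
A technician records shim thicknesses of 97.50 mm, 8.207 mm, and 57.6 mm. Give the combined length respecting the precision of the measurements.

97.50 mm + 8.207 mm + 57.6 mm = 163.307 mm.
Addition/subtraction keeps the fewest decimal places: 97.50 → 2 decimal places, 8.207 → 3 decimal places, 57.6 → 1 decimal place; limit is 1.
Rounded to 1 decimal place: 163.3 mm.

163.3 mm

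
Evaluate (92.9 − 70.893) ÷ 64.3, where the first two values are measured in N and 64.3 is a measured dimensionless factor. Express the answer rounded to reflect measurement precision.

92.9 N − 70.893 N = 22.007 N; the difference is limited to 1 decimal place (3 s.f.).
Carrying full precision, 22.007 ÷ 64.3 = 0.342255054432… N; 64.3 has 3 s.f., so the result keeps min(3, 3) = 3 s.f.
Rounded to 3 significant figures: 0.342 N.

0.342 N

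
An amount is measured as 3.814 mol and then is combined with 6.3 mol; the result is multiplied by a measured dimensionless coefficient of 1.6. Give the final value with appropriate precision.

3.814 mol + 6.3 mol = 10.114 mol; the sum is limited to 1 decimal place (3 s.f.).
Carrying full precision, 10.114 × 1.6 = 16.1824 mol; 1.6 has 2 s.f., so the result keeps min(3, 2) = 2 s.f.
Rounded to 2 significant figures: 16 mol.

16 mol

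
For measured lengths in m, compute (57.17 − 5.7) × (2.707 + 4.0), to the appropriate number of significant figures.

57.17 − 5.7 = 51.47, limited to 1 d.p. → 3 s.f.; 2.707 + 4.0 = 6.707, limited to 1 d.p. → 2 s.f.
Carrying full precision, 51.47 × 6.707 = 345.20929; keep min(3, 2) = 2 s.f.
Rounded to 2 significant figures: 3.5 × 10² m².

3.5 × 10² m²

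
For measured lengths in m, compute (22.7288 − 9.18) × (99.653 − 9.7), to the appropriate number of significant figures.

1.22 × 10³ m²

22.7288 − 9.18 = 13.5488, limited to 2 d.p. → 4 s.f.; 99.653 − 9.7 = 89.953, limited to 1 d.p. → 3 s.f.
Carrying full precision, 13.5488 × 89.953 = 1218.7552064; keep min(4, 3) = 3 s.f.
Rounded to 3 significant figures: 1.22 × 10³ m².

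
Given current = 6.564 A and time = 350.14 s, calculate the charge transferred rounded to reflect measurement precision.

2298 C

charge transferred = 6.564 A × 350.14 s = 2298.31896 C.
6.564 has 4 significant figures; 350.14 has 5.
Division/multiplication keeps the fewest: 4 significant figures.
Rounded: 2298 C.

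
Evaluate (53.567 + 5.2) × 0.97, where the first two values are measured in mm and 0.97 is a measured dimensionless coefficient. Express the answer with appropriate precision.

57 mm

53.567 mm + 5.2 mm = 58.767 mm; the sum is limited to 1 decimal place (3 s.f.).
Carrying full precision, 58.767 × 0.97 = 57.00399 mm; 0.97 has 2 s.f., so the result keeps min(3, 2) = 2 s.f.
Rounded to 2 significant figures: 57 mm.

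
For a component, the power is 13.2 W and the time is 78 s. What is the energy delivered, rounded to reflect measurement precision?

energy delivered = 13.2 W × 78 s = 1029.6 J.
13.2 has 3 significant figures; 78 has 2.
Division/multiplication keeps the fewest: 2 significant figures.
Rounded: 1.0 × 10^3 J.

1.0 × 10^3 J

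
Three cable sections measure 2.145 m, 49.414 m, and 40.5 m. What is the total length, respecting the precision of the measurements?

2.145 m + 49.414 m + 40.5 m = 92.059 m.
Addition/subtraction keeps the fewest decimal places: 2.145 → 3 decimal places, 49.414 → 3 decimal places, 40.5 → 1 decimal place; limit is 1.
Rounded to 1 decimal place: 92.1 m.

92.1 m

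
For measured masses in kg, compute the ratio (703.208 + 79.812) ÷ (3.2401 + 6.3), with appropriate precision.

703.208 + 79.812 = 783.020, limited to 3 d.p. → 6 s.f.; 3.2401 + 6.3 = 9.5401, limited to 1 d.p. → 2 s.f.
Carrying full precision, 783.020 ÷ 9.5401 = 82.0767077913…; keep min(6, 2) = 2 s.f.
Rounded to 2 significant figures: 82.

82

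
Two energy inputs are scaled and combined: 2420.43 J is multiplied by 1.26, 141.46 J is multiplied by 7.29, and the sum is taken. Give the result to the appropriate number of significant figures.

4.08 × 10^3 J

2420.43 × 1.26 = 3049.7418 → 3.05 × 10^3 J (3 s.f., last digit at the 10^1 place).
141.46 × 7.29 = 1031.2434 → 1.03 × 10^3 J (3 s.f., last digit at the 10^1 place).
Sum: 4080.9852 J; keep the coarser place, 10^1.
Result: 4.08 × 10^3 J.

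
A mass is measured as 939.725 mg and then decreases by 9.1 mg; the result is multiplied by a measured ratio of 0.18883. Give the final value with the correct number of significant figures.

175.7 mg

939.725 mg − 9.1 mg = 930.625 mg; the difference is limited to 1 decimal place (4 s.f.).
Carrying full precision, 930.625 × 0.18883 = 175.72991875 mg; 0.18883 has 5 s.f., so the result keeps min(4, 5) = 4 s.f.
Rounded to 4 significant figures: 175.7 mg.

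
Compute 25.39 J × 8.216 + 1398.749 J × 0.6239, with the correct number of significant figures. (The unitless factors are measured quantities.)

25.39 × 8.216 = 208.60424 → 208.6 J (4 s.f., last digit at the 10^-1 place).
1398.749 × 0.6239 = 872.6795011 → 872.7 J (4 s.f., last digit at the 10^-1 place).
Sum: 1081.2837411 J; keep the coarser place, 10^-1.
Result: 1081.3 J.

1081.3 J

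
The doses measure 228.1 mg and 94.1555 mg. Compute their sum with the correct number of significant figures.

322.3 mg

228.1 mg + 94.1555 mg = 322.2555 mg.
Addition/subtraction keeps the fewest decimal places: 228.1 → 1 decimal place, 94.1555 → 4 decimal places; limit is 1.
Rounded to 1 decimal place: 322.3 mg.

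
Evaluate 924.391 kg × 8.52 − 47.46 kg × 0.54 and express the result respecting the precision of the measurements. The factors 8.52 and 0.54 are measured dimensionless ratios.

924.391 × 8.52 = 7875.81132 → 7.88 × 10^3 kg (3 s.f., last digit at the 10^1 place).
47.46 × 0.54 = 25.6284 → 26 kg (2 s.f., last digit at the 10^0 place).
Difference: 7850.18292 kg; keep the coarser place, 10^1.
Result: 7.85 × 10^3 kg.

7.85 × 10^3 kg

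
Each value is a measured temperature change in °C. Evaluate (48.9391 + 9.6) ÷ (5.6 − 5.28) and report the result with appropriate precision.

2 × 10²

48.9391 + 9.6 = 58.5391, limited to 1 d.p. → 3 s.f.; 5.6 − 5.28 = 0.32, limited to 1 d.p. → 1 s.f.
Carrying full precision, 58.5391 ÷ 0.32 = 182.9346875; keep min(3, 1) = 1 s.f.
Rounded to 1 significant figure: 2 × 10².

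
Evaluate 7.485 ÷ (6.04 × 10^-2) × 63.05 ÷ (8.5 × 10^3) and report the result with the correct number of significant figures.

0.92

7.485 ÷ (6.04 × 10^-2) × 63.05 ÷ (8.5 × 10^3) = 0.919223315154…
Multiplication/division keeps the fewest significant figures: 7.485 → 4 s.f., 6.04 × 10^-2 → 3 s.f., 63.05 → 4 s.f., 8.5 × 10^3 → 2 s.f.; limit is 2.
Rounded to 2 significant figures: 0.92.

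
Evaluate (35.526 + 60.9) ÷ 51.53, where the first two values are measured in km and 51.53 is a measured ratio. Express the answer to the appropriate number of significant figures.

1.87 km

35.526 km + 60.9 km = 96.426 km; the sum is limited to 1 decimal place (3 s.f.).
Carrying full precision, 96.426 ÷ 51.53 = 1.87125946051… km; 51.53 has 4 s.f., so the result keeps min(3, 4) = 3 s.f.
Rounded to 3 significant figures: 1.87 km.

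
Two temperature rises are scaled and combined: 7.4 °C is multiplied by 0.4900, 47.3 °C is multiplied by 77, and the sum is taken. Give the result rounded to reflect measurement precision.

7.4 × 0.4900 = 3.626 → 3.6 °C (2 s.f., last digit at the 10^-1 place).
47.3 × 77 = 3642.1 → 3.6 × 10^3 °C (2 s.f., last digit at the 10^2 place).
Sum: 3645.726 °C; keep the coarser place, 10^2.
Result: 3.6 × 10^3 °C.

3.6 × 10^3 °C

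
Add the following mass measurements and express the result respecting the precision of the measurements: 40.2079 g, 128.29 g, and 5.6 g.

174.1 g

40.2079 g + 128.29 g + 5.6 g = 174.0979 g.
Addition/subtraction keeps the fewest decimal places: 40.2079 → 4 decimal places, 128.29 → 2 decimal places, 5.6 → 1 decimal place; limit is 1.
Rounded to 1 decimal place: 174.1 g.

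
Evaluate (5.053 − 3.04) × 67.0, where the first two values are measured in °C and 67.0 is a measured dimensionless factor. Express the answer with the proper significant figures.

5.053 °C − 3.04 °C = 2.013 °C; the difference is limited to 2 decimal places (3 s.f.).
Carrying full precision, 2.013 × 67.0 = 134.871 °C; 67.0 has 3 s.f., so the result keeps min(3, 3) = 3 s.f.
Rounded to 3 significant figures: 135 °C.

135 °C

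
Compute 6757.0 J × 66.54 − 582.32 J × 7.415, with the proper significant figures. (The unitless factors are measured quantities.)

6757.0 × 66.54 = 449610.78 → 4.496 × 10⁵ J (4 s.f., last digit at the 10^2 place).
582.32 × 7.415 = 4317.9028 → 4318 J (4 s.f., last digit at the 10^0 place).
Difference: 445292.8772 J; keep the coarser place, 10^2.
Result: 4.453 × 10⁵ J.

4.453 × 10⁵ J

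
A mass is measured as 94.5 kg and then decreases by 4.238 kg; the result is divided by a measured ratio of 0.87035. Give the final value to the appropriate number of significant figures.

104 kg

94.5 kg − 4.238 kg = 90.262 kg; the difference is limited to 1 decimal place (3 s.f.).
Carrying full precision, 90.262 ÷ 0.87035 = 103.707703797… kg; 0.87035 has 5 s.f., so the result keeps min(3, 5) = 3 s.f.
Rounded to 3 significant figures: 104 kg.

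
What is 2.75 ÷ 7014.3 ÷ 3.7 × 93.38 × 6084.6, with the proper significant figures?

2.75 ÷ 7014.3 ÷ 3.7 × 93.38 × 6084.6 = 60.2049965495…
Multiplication/division keeps the fewest significant figures: 2.75 → 3 s.f., 7014.3 → 5 s.f., 3.7 → 2 s.f., 93.38 → 4 s.f., 6084.6 → 5 s.f.; limit is 2.
Rounded to 2 significant figures: 6.0 × 10¹.

6.0 × 10¹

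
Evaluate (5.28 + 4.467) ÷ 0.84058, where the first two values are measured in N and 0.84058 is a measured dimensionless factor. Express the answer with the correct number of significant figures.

5.28 N + 4.467 N = 9.747 N; the sum is limited to 2 decimal places (3 s.f.).
Carrying full precision, 9.747 ÷ 0.84058 = 11.595564967… N; 0.84058 has 5 s.f., so the result keeps min(3, 5) = 3 s.f.
Rounded to 3 significant figures: 11.6 N.

11.6 N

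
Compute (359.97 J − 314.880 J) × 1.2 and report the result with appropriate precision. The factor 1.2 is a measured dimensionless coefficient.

54 J

359.97 J − 314.880 J = 45.090 J; the difference is limited to 2 decimal places (4 s.f.).
Carrying full precision, 45.090 × 1.2 = 54.108 J; 1.2 has 2 s.f., so the result keeps min(4, 2) = 2 s.f.
Rounded to 2 significant figures: 54 J.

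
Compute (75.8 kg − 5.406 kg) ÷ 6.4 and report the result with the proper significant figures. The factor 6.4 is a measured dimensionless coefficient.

11 kg

75.8 kg − 5.406 kg = 70.394 kg; the difference is limited to 1 decimal place (3 s.f.).
Carrying full precision, 70.394 ÷ 6.4 = 10.9990625 kg; 6.4 has 2 s.f., so the result keeps min(3, 2) = 2 s.f.
Rounded to 2 significant figures: 11 kg.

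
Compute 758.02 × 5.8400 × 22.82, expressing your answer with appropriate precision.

758.02 × 5.8400 × 22.82 = 101020.415776
Multiplication/division keeps the fewest significant figures: 758.02 → 5 s.f., 5.8400 → 5 s.f., 22.82 → 4 s.f.; limit is 4.
Rounded to 4 significant figures: 1.010 × 10^5.

1.010 × 10^5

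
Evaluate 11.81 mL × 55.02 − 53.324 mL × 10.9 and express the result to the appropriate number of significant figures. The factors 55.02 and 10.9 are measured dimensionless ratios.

11.81 × 55.02 = 649.7862 → 649.8 mL (4 s.f., last digit at the 10^-1 place).
53.324 × 10.9 = 581.2316 → 581 mL (3 s.f., last digit at the 10^0 place).
Difference: 68.5546 mL; keep the coarser place, 10^0.
Result: 69 mL.

69 mL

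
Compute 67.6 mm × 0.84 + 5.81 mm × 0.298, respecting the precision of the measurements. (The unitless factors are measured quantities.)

59 mm

67.6 × 0.84 = 56.784 → 57 mm (2 s.f., last digit at the 10^0 place).
5.81 × 0.298 = 1.73138 → 1.73 mm (3 s.f., last digit at the 10^-2 place).
Sum: 58.51538 mm; keep the coarser place, 10^0.
Result: 59 mm.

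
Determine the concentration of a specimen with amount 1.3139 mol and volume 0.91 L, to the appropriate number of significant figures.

concentration = 1.3139 mol ÷ 0.91 L = 1.44384615385… mol/L.
1.3139 has 5 significant figures; 0.91 has 2.
Division/multiplication keeps the fewest: 2 significant figures.
Rounded: 1.4 mol/L.

1.4 mol/L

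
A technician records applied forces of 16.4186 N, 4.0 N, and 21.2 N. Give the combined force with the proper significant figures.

41.6 N

16.4186 N + 4.0 N + 21.2 N = 41.6186 N.
Addition/subtraction keeps the fewest decimal places: 16.4186 → 4 decimal places, 4.0 → 1 decimal place, 21.2 → 1 decimal place; limit is 1.
Rounded to 1 decimal place: 41.6 N.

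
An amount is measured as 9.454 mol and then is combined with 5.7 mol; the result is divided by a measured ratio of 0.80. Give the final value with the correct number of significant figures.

19 mol

9.454 mol + 5.7 mol = 15.154 mol; the sum is limited to 1 decimal place (3 s.f.).
Carrying full precision, 15.154 ÷ 0.80 = 18.9425 mol; 0.80 has 2 s.f., so the result keeps min(3, 2) = 2 s.f.
Rounded to 2 significant figures: 19 mol.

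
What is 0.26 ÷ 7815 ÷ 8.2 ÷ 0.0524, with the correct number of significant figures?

0.26 ÷ 7815 ÷ 8.2 ÷ 0.0524 = 0.0000774282112427…
Multiplication/division keeps the fewest significant figures: 0.26 → 2 s.f., 7815 → 4 s.f., 8.2 → 2 s.f., 0.0524 → 3 s.f.; limit is 2.
Rounded to 2 significant figures: 7.7 × 10⁻⁵.

7.7 × 10⁻⁵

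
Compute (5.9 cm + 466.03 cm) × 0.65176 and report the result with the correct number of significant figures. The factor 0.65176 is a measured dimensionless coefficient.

5.9 cm + 466.03 cm = 471.93 cm; the sum is limited to 1 decimal place (4 s.f.).
Carrying full precision, 471.93 × 0.65176 = 307.5850968 cm; 0.65176 has 5 s.f., so the result keeps min(4, 5) = 4 s.f.
Rounded to 4 significant figures: 307.6 cm.

307.6 cm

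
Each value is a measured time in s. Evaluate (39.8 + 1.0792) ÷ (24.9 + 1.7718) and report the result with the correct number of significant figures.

1.53

39.8 + 1.0792 = 40.8792, limited to 1 d.p. → 3 s.f.; 24.9 + 1.7718 = 26.6718, limited to 1 d.p. → 3 s.f.
Carrying full precision, 40.8792 ÷ 26.6718 = 1.53267496007…; keep min(3, 3) = 3 s.f.
Rounded to 3 significant figures: 1.53.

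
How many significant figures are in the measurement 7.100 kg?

7.100: trailing zeros after a decimal point are significant.

4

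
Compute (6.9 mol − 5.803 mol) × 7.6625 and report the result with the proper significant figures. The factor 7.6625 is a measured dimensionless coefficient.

8.4 mol

6.9 mol − 5.803 mol = 1.097 mol; the difference is limited to 1 decimal place (2 s.f.).
Carrying full precision, 1.097 × 7.6625 = 8.4057625 mol; 7.6625 has 5 s.f., so the result keeps min(2, 5) = 2 s.f.
Rounded to 2 significant figures: 8.4 mol.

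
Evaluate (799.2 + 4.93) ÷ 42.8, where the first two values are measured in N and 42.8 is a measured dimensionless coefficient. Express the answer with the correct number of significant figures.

18.8 N

799.2 N + 4.93 N = 804.13 N; the sum is limited to 1 decimal place (4 s.f.).
Carrying full precision, 804.13 ÷ 42.8 = 18.7880841121… N; 42.8 has 3 s.f., so the result keeps min(4, 3) = 3 s.f.
Rounded to 3 significant figures: 18.8 N.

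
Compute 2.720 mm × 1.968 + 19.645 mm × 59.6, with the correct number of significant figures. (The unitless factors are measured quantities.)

2.720 × 1.968 = 5.35296 → 5.353 mm (4 s.f., last digit at the 10^-3 place).
19.645 × 59.6 = 1170.842 → 1.17 × 10^3 mm (3 s.f., last digit at the 10^1 place).
Sum: 1176.19496 mm; keep the coarser place, 10^1.
Result: 1.18 × 10^3 mm.

1.18 × 10^3 mm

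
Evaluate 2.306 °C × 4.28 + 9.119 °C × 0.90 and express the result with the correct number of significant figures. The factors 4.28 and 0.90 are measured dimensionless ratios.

18.1 °C

2.306 × 4.28 = 9.86968 → 9.87 °C (3 s.f., last digit at the 10^-2 place).
9.119 × 0.90 = 8.2071 → 8.2 °C (2 s.f., last digit at the 10^-1 place).
Sum: 18.07678 °C; keep the coarser place, 10^-1.
Result: 18.1 °C.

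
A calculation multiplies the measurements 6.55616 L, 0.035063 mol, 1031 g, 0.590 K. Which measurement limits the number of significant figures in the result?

6.55616 L → 6 s.f.; 0.035063 mol → 5 s.f.; 1031 g → 4 s.f.; 0.590 K → 3 s.f.
The fewest is 3 significant figures, from 0.590 K.

0.590 K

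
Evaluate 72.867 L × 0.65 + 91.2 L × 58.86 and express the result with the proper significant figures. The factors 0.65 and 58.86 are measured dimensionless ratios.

5.42 × 10³ L

72.867 × 0.65 = 47.36355 → 47 L (2 s.f., last digit at the 10^0 place).
91.2 × 58.86 = 5368.032 → 5.37 × 10³ L (3 s.f., last digit at the 10^1 place).
Sum: 5415.39555 L; keep the coarser place, 10^1.
Result: 5.42 × 10³ L.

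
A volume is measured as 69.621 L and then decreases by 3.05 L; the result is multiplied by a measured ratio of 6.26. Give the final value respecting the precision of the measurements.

417 L

69.621 L − 3.05 L = 66.571 L; the difference is limited to 2 decimal places (4 s.f.).
Carrying full precision, 66.571 × 6.26 = 416.73446 L; 6.26 has 3 s.f., so the result keeps min(4, 3) = 3 s.f.
Rounded to 3 significant figures: 417 L.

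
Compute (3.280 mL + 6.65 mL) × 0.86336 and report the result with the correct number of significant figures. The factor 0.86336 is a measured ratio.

8.57 mL

3.280 mL + 6.65 mL = 9.930 mL; the sum is limited to 2 decimal places (3 s.f.).
Carrying full precision, 9.930 × 0.86336 = 8.5731648 mL; 0.86336 has 5 s.f., so the result keeps min(3, 5) = 3 s.f.
Rounded to 3 significant figures: 8.57 mL.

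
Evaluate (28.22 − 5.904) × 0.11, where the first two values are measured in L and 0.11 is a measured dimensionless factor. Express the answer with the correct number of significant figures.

2.5 L

28.22 L − 5.904 L = 22.316 L; the difference is limited to 2 decimal places (4 s.f.).
Carrying full precision, 22.316 × 0.11 = 2.45476 L; 0.11 has 2 s.f., so the result keeps min(4, 2) = 2 s.f.
Rounded to 2 significant figures: 2.5 L.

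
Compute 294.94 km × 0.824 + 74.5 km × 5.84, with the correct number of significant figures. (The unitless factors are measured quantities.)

294.94 × 0.824 = 243.03056 → 243 km (3 s.f., last digit at the 10^0 place).
74.5 × 5.84 = 435.08 → 4.35 × 10² km (3 s.f., last digit at the 10^0 place).
Sum: 678.11056 km; keep the coarser place, 10^0.
Result: 678 km.

678 km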